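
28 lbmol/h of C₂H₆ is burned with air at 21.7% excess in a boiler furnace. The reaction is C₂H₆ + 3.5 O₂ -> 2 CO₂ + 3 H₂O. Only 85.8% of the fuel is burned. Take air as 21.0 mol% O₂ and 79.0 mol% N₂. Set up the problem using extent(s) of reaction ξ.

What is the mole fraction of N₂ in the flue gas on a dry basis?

0.837

Stoichiometric O₂ = 3.5 × 28 = 98 lbmol/h; O₂ fed = 98 × 1.217 = 119.3 lbmol/h.
N₂ fed = 119.3 × 79/21 = 448.7 lbmol/h.
Fuel reacted = 0.858 × 28 → ξ = 24.02 lbmol/h.
Outlet (n = n₀ + ν ξ):
  C₂H₆: 28 − 1(24.02) = 3.976
  O₂: 119.3 − 3.5(24.02) = 35.18
  N₂: 448.7 (inert)
  CO₂: 0 + 2(24.02) = 48.05
  H₂O: 0 + 3(24.02) = 72.07
Dry total = 535.9 lbmol/h; y_N₂ (dry) = 448.7 / 535.9 = 0.8373.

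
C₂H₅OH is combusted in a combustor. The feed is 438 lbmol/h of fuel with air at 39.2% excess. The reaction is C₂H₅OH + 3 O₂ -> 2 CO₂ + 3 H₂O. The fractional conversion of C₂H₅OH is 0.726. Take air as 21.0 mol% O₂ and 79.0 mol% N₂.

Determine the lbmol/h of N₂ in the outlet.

6880 lbmol/h

Stoichiometric O₂ = 3 × 438 = 1314 lbmol/h; O₂ fed = 1314 × 1.392 = 1829 lbmol/h.
N₂ fed = 1829 × 79/21 = 6881 lbmol/h.
Fuel reacted = 0.726 × 438 → ξ = 318 lbmol/h.
Outlet (n = n₀ + ν ξ):
  C₂H₅OH: 438 − 1(318) = 120
  O₂: 1829 − 3(318) = 875.1
  N₂: 6881 (inert)
  CO₂: 0 + 2(318) = 636
  H₂O: 0 + 3(318) = 954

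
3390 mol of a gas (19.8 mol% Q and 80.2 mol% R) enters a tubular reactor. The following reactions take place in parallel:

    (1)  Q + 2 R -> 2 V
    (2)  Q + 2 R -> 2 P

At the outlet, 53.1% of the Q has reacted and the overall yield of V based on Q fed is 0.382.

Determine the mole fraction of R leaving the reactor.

Yield of V: 2ξ₁ / 671.2 = 0.382 → ξ₁ = 128.2 mol.
Conversion of Q: 1ξ₁ + 1ξ₂ = 0.531 × 671.2 = 356.4 → ξ₂ = 228.2 mol.
Outlet amounts (n = n₀ + Σ ν·ξ):
  Q: 671.2 − 1(128.2) − 1(228.2) = 314.8
  R: 2719 − 2(128.2) − 2(228.2) = 2006
  V: 0 + 2(128.2) = 256.4
  P: 0 + 2(228.2) = 456.4
Total out = 3034 mol; y_R = 2006 / 3034 = 0.6612.

0.661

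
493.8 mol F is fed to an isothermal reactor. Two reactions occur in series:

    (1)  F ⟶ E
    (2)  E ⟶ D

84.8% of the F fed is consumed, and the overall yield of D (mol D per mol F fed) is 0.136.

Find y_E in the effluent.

Conversion of F: F consumed = 1ξ₁ = 0.848 × 493.8 → ξ₁ = 418.7 mol.
Yield of D: 1ξ₂ / 493.8 = 0.136 → ξ₂ = 67.16 mol.
Outlet amounts (n = n₀ + Σ ν·ξ):
  F: 493.8 − 1(418.7) = 75.06
  E: 0 + 1(418.7) − 1(67.16) = 351.6
  D: 0 + 1(67.16) = 67.16
Total out = 493.8 mol; y_E = 351.6 / 493.8 = 0.712.

0.712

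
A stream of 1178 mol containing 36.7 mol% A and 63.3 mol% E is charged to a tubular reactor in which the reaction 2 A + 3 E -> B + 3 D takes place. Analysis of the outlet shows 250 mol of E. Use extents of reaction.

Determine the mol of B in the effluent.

For E: n = n₀ − 3ξ → 250 = 745.7 − 3ξ, giving ξ = 165.2 mol.
Outlet amounts (n = n₀ + ν ξ):
  A: 432.3 − 2(165.2) = 101.9
  E: 745.7 − 3(165.2) = 250
  B: 0 + 1(165.2) = 165.2
  D: 0 + 3(165.2) = 495.7

165 mol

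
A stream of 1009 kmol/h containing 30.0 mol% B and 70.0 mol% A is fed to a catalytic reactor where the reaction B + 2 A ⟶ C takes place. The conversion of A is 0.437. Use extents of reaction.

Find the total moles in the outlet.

700 kmol/h

A reacted = 0.437 × 706.3 = 308.7 kmol/h; ν_A = −2, so ξ = 308.7/2 = 154.3 kmol/h.
Outlet amounts (n = n₀ + ν ξ):
  B: 302.7 − 1(154.3) = 148.4
  A: 706.3 − 2(154.3) = 397.6
  C: 0 + 1(154.3) = 154.3
Total out = 148.4 + 397.6 + 154.3 = 700.3 kmol/h.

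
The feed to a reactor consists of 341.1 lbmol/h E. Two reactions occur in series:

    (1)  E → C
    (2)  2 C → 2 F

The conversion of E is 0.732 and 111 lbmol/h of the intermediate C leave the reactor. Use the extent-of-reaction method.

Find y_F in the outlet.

Conversion of E: E consumed = 1ξ₁ = 0.732 × 341.1 → ξ₁ = 249.7 lbmol/h.
C balance: n_C = 0 + 1ξ₁ − 2ξ₂ = 111 → ξ₂ = (1·249.7 − 111)/2 = 69.34 lbmol/h.
Outlet amounts (n = n₀ + Σ ν·ξ):
  E: 341.1 − 1(249.7) = 91.41
  C: 0 + 1(249.7) − 2(69.34) = 111
  F: 0 + 2(69.34) = 138.7
Total out = 341.1 lbmol/h; y_F = 138.7 / 341.1 = 0.4066.

0.407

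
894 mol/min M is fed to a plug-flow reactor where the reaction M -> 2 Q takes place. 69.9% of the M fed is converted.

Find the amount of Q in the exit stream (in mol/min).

M reacted = 0.699 × 894 = 624.9 mol/min; ν_M = −1, so ξ = 624.9/1 = 624.9 mol/min.
Outlet amounts (n = n₀ + ν ξ):
  M: 894 − 1(624.9) = 269.1
  Q: 0 + 2(624.9) = 1250

1250 mol/min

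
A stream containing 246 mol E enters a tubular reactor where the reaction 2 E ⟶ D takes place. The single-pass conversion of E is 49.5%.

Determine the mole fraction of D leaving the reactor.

E reacted = 0.495 × 246 = 121.8 mol; ν_E = −2, so ξ = 121.8/2 = 60.88 mol.
Outlet amounts (n = n₀ + ν ξ):
  E: 246 − 2(60.88) = 124.2
  D: 0 + 1(60.88) = 60.88
Total out = 185.1 mol; y_D = 60.88 / 185.1 = 0.3289.

0.329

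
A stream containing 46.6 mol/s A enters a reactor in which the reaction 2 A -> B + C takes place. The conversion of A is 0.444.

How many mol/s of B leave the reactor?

A reacted = 0.444 × 46.6 = 20.69 mol/s; ν_A = −2, so ξ = 20.69/2 = 10.35 mol/s.
Outlet amounts (n = n₀ + ν ξ):
  A: 46.6 − 2(10.35) = 25.91
  B: 0 + 1(10.35) = 10.35
  C: 0 + 1(10.35) = 10.35

10.3 mol/s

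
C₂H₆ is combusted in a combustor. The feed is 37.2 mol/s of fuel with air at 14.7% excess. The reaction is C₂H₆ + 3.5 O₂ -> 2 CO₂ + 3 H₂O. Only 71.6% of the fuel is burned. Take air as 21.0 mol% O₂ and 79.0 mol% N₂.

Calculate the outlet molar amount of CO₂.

Stoichiometric O₂ = 3.5 × 37.2 = 130.2 mol/s; O₂ fed = 130.2 × 1.147 = 149.3 mol/s.
N₂ fed = 149.3 × 79/21 = 561.8 mol/s.
Fuel reacted = 0.716 × 37.2 → ξ = 26.64 mol/s.
Outlet (n = n₀ + ν ξ):
  C₂H₆: 37.2 − 1(26.64) = 10.56
  O₂: 149.3 − 3.5(26.64) = 56.12
  N₂: 561.8 (inert)
  CO₂: 0 + 2(26.64) = 53.27
  H₂O: 0 + 3(26.64) = 79.91

53.3 mol/s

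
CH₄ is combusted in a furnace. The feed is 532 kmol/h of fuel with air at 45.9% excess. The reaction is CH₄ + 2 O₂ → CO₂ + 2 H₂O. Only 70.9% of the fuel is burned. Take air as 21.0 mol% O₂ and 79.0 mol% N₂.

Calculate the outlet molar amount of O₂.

Stoichiometric O₂ = 2 × 532 = 1064 kmol/h; O₂ fed = 1064 × 1.459 = 1552 kmol/h.
N₂ fed = 1552 × 79/21 = 5840 kmol/h.
Fuel reacted = 0.709 × 532 → ξ = 377.2 kmol/h.
Outlet (n = n₀ + ν ξ):
  CH₄: 532 − 1(377.2) = 154.8
  O₂: 1552 − 2(377.2) = 798
  N₂: 5840 (inert)
  CO₂: 0 + 1(377.2) = 377.2
  H₂O: 0 + 2(377.2) = 754.4

798 kmol/h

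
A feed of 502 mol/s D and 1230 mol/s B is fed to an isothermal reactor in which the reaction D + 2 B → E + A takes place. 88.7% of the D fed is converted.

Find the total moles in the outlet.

1290 mol/s

D reacted = 0.887 × 502 = 445.3 mol/s; ν_D = −1, so ξ = 445.3/1 = 445.3 mol/s.
Outlet amounts (n = n₀ + ν ξ):
  D: 502 − 1(445.3) = 56.73
  B: 1230 − 2(445.3) = 339.5
  E: 0 + 1(445.3) = 445.3
  A: 0 + 1(445.3) = 445.3
Total out = 56.73 + 339.5 + 445.3 + 445.3 = 1287 mol/s.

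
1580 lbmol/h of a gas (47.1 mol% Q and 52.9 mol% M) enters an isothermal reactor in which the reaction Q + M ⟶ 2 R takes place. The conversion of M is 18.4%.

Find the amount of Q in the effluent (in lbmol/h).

590 lbmol/h

M reacted = 0.184 × 835.8 = 153.8 lbmol/h; ν_M = −1, so ξ = 153.8/1 = 153.8 lbmol/h.
Outlet amounts (n = n₀ + ν ξ):
  Q: 744.2 − 1(153.8) = 590.4
  M: 835.8 − 1(153.8) = 682
  R: 0 + 2(153.8) = 307.6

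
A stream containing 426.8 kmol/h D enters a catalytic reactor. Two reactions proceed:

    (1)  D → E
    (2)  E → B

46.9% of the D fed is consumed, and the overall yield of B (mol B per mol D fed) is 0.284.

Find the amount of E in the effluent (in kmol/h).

79 kmol/h

Conversion of D: D consumed = 1ξ₁ = 0.469 × 426.8 → ξ₁ = 200.2 kmol/h.
Yield of B: 1ξ₂ / 426.8 = 0.284 → ξ₂ = 121.2 kmol/h.
Outlet amounts (n = n₀ + Σ ν·ξ):
  D: 426.8 − 1(200.2) = 226.6
  E: 0 + 1(200.2) − 1(121.2) = 78.96
  B: 0 + 1(121.2) = 121.2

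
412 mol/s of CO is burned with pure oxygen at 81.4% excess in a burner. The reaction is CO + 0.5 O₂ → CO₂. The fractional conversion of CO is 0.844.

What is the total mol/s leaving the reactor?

612 mol/s

Stoichiometric O₂ = 0.5 × 412 = 206 mol/s; O₂ fed = 206 × 1.814 = 373.7 mol/s.
Fuel reacted = 0.844 × 412 → ξ = 347.7 mol/s.
Outlet (n = n₀ + ν ξ):
  CO: 412 − 1(347.7) = 64.27
  O₂: 373.7 − 0.5(347.7) = 199.8
  CO₂: 0 + 1(347.7) = 347.7
Total out = 64.27 + 199.8 + 347.7 = 611.8 mol/s.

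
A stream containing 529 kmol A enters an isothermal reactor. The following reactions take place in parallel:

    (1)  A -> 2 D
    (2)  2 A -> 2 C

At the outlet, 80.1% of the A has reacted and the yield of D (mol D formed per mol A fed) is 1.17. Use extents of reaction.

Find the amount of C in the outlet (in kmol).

114 kmol

Yield of D: 2ξ₁ / 529 = 1.17 → ξ₁ = 309.5 kmol.
Conversion of A: 1ξ₁ + 2ξ₂ = 0.801 × 529 = 423.7 → ξ₂ = 57.13 kmol.
Outlet amounts (n = n₀ + Σ ν·ξ):
  A: 529 − 1(309.5) − 2(57.13) = 105.3
  D: 0 + 2(309.5) = 618.9
  C: 0 + 2(57.13) = 114.3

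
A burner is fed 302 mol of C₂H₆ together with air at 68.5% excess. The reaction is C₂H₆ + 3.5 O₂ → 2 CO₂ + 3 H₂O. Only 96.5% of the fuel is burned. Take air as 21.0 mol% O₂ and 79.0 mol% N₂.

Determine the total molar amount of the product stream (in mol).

Stoichiometric O₂ = 3.5 × 302 = 1057 mol; O₂ fed = 1057 × 1.685 = 1781 mol.
N₂ fed = 1781 × 79/21 = 6700 mol.
Fuel reacted = 0.965 × 302 → ξ = 291.4 mol.
Outlet (n = n₀ + ν ξ):
  C₂H₆: 302 − 1(291.4) = 10.57
  O₂: 1781 − 3.5(291.4) = 761
  N₂: 6700 (inert)
  CO₂: 0 + 2(291.4) = 582.9
  H₂O: 0 + 3(291.4) = 874.3
Total out = 10.57 + 761 + 6700 + 582.9 + 874.3 = 8929 mol.

8930 mol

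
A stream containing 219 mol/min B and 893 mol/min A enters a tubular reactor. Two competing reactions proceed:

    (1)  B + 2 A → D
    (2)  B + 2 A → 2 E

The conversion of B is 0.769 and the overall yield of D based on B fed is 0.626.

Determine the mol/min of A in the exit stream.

Yield of D: 1ξ₁ / 219 = 0.626 → ξ₁ = 137.1 mol/min.
Conversion of B: 1ξ₁ + 1ξ₂ = 0.769 × 219 = 168.4 → ξ₂ = 31.32 mol/min.
Outlet amounts (n = n₀ + Σ ν·ξ):
  B: 219 − 1(137.1) − 1(31.32) = 50.59
  A: 893 − 2(137.1) − 2(31.32) = 556.2
  D: 0 + 1(137.1) = 137.1
  E: 0 + 2(31.32) = 62.63

556 mol/min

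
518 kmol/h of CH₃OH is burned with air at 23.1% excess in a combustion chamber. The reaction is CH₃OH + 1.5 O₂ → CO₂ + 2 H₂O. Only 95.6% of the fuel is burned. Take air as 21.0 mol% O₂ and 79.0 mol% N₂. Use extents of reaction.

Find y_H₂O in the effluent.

Stoichiometric O₂ = 1.5 × 518 = 777 kmol/h; O₂ fed = 777 × 1.231 = 956.5 kmol/h.
N₂ fed = 956.5 × 79/21 = 3598 kmol/h.
Fuel reacted = 0.956 × 518 → ξ = 495.2 kmol/h.
Outlet (n = n₀ + ν ξ):
  CH₃OH: 518 − 1(495.2) = 22.79
  O₂: 956.5 − 1.5(495.2) = 213.7
  N₂: 3598 (inert)
  CO₂: 0 + 1(495.2) = 495.2
  H₂O: 0 + 2(495.2) = 990.4
Total out = 5320 kmol/h; y_H₂O = 990.4 / 5320 = 0.1862.

0.186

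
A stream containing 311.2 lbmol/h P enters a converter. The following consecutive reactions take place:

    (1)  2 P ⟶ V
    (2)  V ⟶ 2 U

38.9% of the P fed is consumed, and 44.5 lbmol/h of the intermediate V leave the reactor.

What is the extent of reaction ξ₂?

ξ₂ = 16 lbmol/h

Conversion of P: P consumed = 2ξ₁ = 0.389 × 311.2 → ξ₁ = 60.53 lbmol/h.
V balance: n_V = 0 + 1ξ₁ − 1ξ₂ = 44.5 → ξ₂ = (1·60.53 − 44.5)/1 = 16.03 lbmol/h.
Outlet amounts (n = n₀ + Σ ν·ξ):
  P: 311.2 − 2(60.53) = 190.1
  V: 0 + 1(60.53) − 1(16.03) = 44.5
  U: 0 + 2(16.03) = 32.06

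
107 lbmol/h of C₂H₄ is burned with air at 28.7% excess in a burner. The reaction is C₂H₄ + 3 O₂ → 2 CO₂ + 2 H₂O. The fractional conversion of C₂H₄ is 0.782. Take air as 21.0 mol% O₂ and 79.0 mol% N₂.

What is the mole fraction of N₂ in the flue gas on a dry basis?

0.815

Stoichiometric O₂ = 3 × 107 = 321 lbmol/h; O₂ fed = 321 × 1.287 = 413.1 lbmol/h.
N₂ fed = 413.1 × 79/21 = 1554 lbmol/h.
Fuel reacted = 0.782 × 107 → ξ = 83.67 lbmol/h.
Outlet (n = n₀ + ν ξ):
  C₂H₄: 107 − 1(83.67) = 23.33
  O₂: 413.1 − 3(83.67) = 162.1
  N₂: 1554 (inert)
  CO₂: 0 + 2(83.67) = 167.3
  H₂O: 0 + 2(83.67) = 167.3
Dry total = 1907 lbmol/h; y_N₂ (dry) = 1554 / 1907 = 0.815.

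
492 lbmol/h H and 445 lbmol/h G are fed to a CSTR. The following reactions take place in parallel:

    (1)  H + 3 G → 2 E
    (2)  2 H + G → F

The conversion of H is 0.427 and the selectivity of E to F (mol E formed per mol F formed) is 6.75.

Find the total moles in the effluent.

Conversion of H: H consumed = 0.427 × 492 = 210.1 lbmol/h = 1ξ₁ + 2ξ₂.
Selectivity: 2ξ₁ / (1ξ₂) = 6.75 → ξ₁ = 3.375 ξ₂.
Substitute: (1·3.375 + 2) ξ₂ = 210.1 → ξ₂ = 39.09 lbmol/h, ξ₁ = 131.9 lbmol/h.
Outlet amounts (n = n₀ + Σ ν·ξ):
  H: 492 − 1(131.9) − 2(39.09) = 281.9
  G: 445 − 3(131.9) − 1(39.09) = 10.17
  E: 0 + 2(131.9) = 263.8
  F: 0 + 1(39.09) = 39.09
Total out = 281.9 + 10.17 + 263.8 + 39.09 = 595 lbmol/h.

595 lbmol/h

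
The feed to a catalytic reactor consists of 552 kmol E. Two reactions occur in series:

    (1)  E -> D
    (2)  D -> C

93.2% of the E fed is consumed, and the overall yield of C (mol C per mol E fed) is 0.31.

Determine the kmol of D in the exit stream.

343 kmol

Conversion of E: E consumed = 1ξ₁ = 0.932 × 552 → ξ₁ = 514.5 kmol.
Yield of C: 1ξ₂ / 552 = 0.31 → ξ₂ = 171.1 kmol.
Outlet amounts (n = n₀ + Σ ν·ξ):
  E: 552 − 1(514.5) = 37.54
  D: 0 + 1(514.5) − 1(171.1) = 343.3
  C: 0 + 1(171.1) = 171.1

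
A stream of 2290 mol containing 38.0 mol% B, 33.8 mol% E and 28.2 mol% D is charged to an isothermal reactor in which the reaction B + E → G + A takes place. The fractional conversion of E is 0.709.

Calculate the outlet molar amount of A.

E reacted = 0.709 × 774 = 548.8 mol; ν_E = −1, so ξ = 548.8/1 = 548.8 mol.
Outlet amounts (n = n₀ + ν ξ):
  B: 870.2 − 1(548.8) = 321.4
  E: 774 − 1(548.8) = 225.2
  G: 0 + 1(548.8) = 548.8
  A: 0 + 1(548.8) = 548.8
  D: 645.8 (inert)

549 mol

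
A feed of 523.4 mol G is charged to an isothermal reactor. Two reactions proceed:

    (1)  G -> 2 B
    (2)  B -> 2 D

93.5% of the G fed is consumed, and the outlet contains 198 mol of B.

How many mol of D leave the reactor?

1560 mol

Conversion of G: G consumed = 1ξ₁ = 0.935 × 523.4 → ξ₁ = 489.4 mol.
B balance: n_B = 0 + 2ξ₁ − 1ξ₂ = 198 → ξ₂ = (2·489.4 − 198)/1 = 780.8 mol.
Outlet amounts (n = n₀ + Σ ν·ξ):
  G: 523.4 − 1(489.4) = 34.02
  B: 0 + 2(489.4) − 1(780.8) = 198
  D: 0 + 2(780.8) = 1562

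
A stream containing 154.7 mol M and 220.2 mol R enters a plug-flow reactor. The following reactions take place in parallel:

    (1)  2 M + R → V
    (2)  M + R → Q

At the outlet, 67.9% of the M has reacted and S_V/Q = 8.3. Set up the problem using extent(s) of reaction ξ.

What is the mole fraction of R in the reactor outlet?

Conversion of M: M consumed = 0.679 × 154.7 = 105 mol = 2ξ₁ + 1ξ₂.
Selectivity: 1ξ₁ / (1ξ₂) = 8.3 → ξ₁ = 8.3 ξ₂.
Substitute: (2·8.3 + 1) ξ₂ = 105 → ξ₂ = 5.968 mol, ξ₁ = 49.54 mol.
Outlet amounts (n = n₀ + Σ ν·ξ):
  M: 154.7 − 2(49.54) − 1(5.968) = 49.66
  R: 220.2 − 1(49.54) − 1(5.968) = 164.7
  V: 0 + 1(49.54) = 49.54
  Q: 0 + 1(5.968) = 5.968
Total out = 269.9 mol; y_R = 164.7 / 269.9 = 0.6103.

0.61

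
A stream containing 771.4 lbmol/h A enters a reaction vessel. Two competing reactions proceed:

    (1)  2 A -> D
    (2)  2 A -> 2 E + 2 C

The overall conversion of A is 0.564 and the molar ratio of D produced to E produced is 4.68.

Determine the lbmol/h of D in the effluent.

197 lbmol/h

Conversion of A: A consumed = 0.564 × 771.4 = 435.1 lbmol/h = 2ξ₁ + 2ξ₂.
Selectivity: 1ξ₁ / (2ξ₂) = 4.68 → ξ₁ = 9.36 ξ₂.
Substitute: (2·9.36 + 2) ξ₂ = 435.1 → ξ₂ = 21 lbmol/h, ξ₁ = 196.5 lbmol/h.
Outlet amounts (n = n₀ + Σ ν·ξ):
  A: 771.4 − 2(196.5) − 2(21) = 336.3
  D: 0 + 1(196.5) = 196.5
  E: 0 + 2(21) = 42
  C: 0 + 2(21) = 42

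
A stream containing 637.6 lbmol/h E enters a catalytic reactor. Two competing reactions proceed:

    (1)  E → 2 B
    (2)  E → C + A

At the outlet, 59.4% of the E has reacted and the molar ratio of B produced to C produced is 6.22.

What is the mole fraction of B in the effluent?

Conversion of E: E consumed = 0.594 × 637.6 = 378.7 lbmol/h = 1ξ₁ + 1ξ₂.
Selectivity: 2ξ₁ / (1ξ₂) = 6.22 → ξ₁ = 3.11 ξ₂.
Substitute: (1·3.11 + 1) ξ₂ = 378.7 → ξ₂ = 92.15 lbmol/h, ξ₁ = 286.6 lbmol/h.
Outlet amounts (n = n₀ + Σ ν·ξ):
  E: 637.6 − 1(286.6) − 1(92.15) = 258.9
  B: 0 + 2(286.6) = 573.2
  C: 0 + 1(92.15) = 92.15
  A: 0 + 1(92.15) = 92.15
Total out = 1016 lbmol/h; y_B = 573.2 / 1016 = 0.564.

0.564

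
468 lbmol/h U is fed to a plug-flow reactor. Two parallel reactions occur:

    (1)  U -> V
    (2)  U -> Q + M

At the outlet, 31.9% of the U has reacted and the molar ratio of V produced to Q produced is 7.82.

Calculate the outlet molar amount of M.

16.9 lbmol/h

Conversion of U: U consumed = 0.319 × 468 = 149.3 lbmol/h = 1ξ₁ + 1ξ₂.
Selectivity: 1ξ₁ / (1ξ₂) = 7.82 → ξ₁ = 7.82 ξ₂.
Substitute: (1·7.82 + 1) ξ₂ = 149.3 → ξ₂ = 16.93 lbmol/h, ξ₁ = 132.4 lbmol/h.
Outlet amounts (n = n₀ + Σ ν·ξ):
  U: 468 − 1(132.4) − 1(16.93) = 318.7
  V: 0 + 1(132.4) = 132.4
  Q: 0 + 1(16.93) = 16.93
  M: 0 + 1(16.93) = 16.93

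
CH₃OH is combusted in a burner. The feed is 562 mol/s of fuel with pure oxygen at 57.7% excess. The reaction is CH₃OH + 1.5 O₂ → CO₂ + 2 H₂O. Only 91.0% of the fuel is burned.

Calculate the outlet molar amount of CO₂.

Stoichiometric O₂ = 1.5 × 562 = 843 mol/s; O₂ fed = 843 × 1.577 = 1329 mol/s.
Fuel reacted = 0.91 × 562 → ξ = 511.4 mol/s.
Outlet (n = n₀ + ν ξ):
  CH₃OH: 562 − 1(511.4) = 50.58
  O₂: 1329 − 1.5(511.4) = 562.3
  CO₂: 0 + 1(511.4) = 511.4
  H₂O: 0 + 2(511.4) = 1023

511 mol/s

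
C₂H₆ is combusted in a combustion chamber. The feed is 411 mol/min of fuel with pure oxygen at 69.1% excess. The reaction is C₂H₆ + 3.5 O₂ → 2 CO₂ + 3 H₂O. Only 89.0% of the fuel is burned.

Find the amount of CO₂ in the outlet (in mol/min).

732 mol/min

Stoichiometric O₂ = 3.5 × 411 = 1438 mol/min; O₂ fed = 1438 × 1.691 = 2433 mol/min.
Fuel reacted = 0.89 × 411 → ξ = 365.8 mol/min.
Outlet (n = n₀ + ν ξ):
  C₂H₆: 411 − 1(365.8) = 45.21
  O₂: 2433 − 3.5(365.8) = 1152
  CO₂: 0 + 2(365.8) = 731.6
  H₂O: 0 + 3(365.8) = 1097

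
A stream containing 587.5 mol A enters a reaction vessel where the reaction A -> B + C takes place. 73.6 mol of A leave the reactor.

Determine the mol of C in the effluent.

514 mol

For A: n = n₀ − 1ξ → 73.6 = 587.5 − 1ξ, giving ξ = 513.9 mol.
Outlet amounts (n = n₀ + ν ξ):
  A: 587.5 − 1(513.9) = 73.6
  B: 0 + 1(513.9) = 513.9
  C: 0 + 1(513.9) = 513.9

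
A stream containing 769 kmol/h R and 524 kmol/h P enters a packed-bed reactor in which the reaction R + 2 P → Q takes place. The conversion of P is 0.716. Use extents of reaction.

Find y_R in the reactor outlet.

P reacted = 0.716 × 524 = 375.2 kmol/h; ν_P = −2, so ξ = 375.2/2 = 187.6 kmol/h.
Outlet amounts (n = n₀ + ν ξ):
  R: 769 − 1(187.6) = 581.4
  P: 524 − 2(187.6) = 148.8
  Q: 0 + 1(187.6) = 187.6
Total out = 917.8 kmol/h; y_R = 581.4 / 917.8 = 0.6335.

0.633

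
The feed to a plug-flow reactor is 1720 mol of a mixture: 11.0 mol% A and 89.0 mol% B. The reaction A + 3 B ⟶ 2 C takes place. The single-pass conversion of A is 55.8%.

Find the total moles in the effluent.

A reacted = 0.558 × 189.2 = 105.6 mol; ν_A = −1, so ξ = 105.6/1 = 105.6 mol.
Outlet amounts (n = n₀ + ν ξ):
  A: 189.2 − 1(105.6) = 83.63
  B: 1531 − 3(105.6) = 1214
  C: 0 + 2(105.6) = 211.1
Total out = 83.63 + 1214 + 211.1 = 1509 mol.

1510 mol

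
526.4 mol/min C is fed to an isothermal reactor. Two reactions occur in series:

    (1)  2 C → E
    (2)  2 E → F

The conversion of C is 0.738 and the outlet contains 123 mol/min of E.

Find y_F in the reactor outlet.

0.12

Conversion of C: C consumed = 2ξ₁ = 0.738 × 526.4 → ξ₁ = 194.2 mol/min.
E balance: n_E = 0 + 1ξ₁ − 2ξ₂ = 123 → ξ₂ = (1·194.2 − 123)/2 = 35.62 mol/min.
Outlet amounts (n = n₀ + Σ ν·ξ):
  C: 526.4 − 2(194.2) = 137.9
  E: 0 + 1(194.2) − 2(35.62) = 123
  F: 0 + 1(35.62) = 35.62
Total out = 296.5 mol/min; y_F = 35.62 / 296.5 = 0.1201.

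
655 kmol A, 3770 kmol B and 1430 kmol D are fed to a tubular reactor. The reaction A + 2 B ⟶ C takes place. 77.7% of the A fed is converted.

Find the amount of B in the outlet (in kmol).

A reacted = 0.777 × 655 = 508.9 kmol; ν_A = −1, so ξ = 508.9/1 = 508.9 kmol.
Outlet amounts (n = n₀ + ν ξ):
  A: 655 − 1(508.9) = 146.1
  B: 3770 − 2(508.9) = 2752
  C: 0 + 1(508.9) = 508.9
  D: 1430 (inert)

2750 kmol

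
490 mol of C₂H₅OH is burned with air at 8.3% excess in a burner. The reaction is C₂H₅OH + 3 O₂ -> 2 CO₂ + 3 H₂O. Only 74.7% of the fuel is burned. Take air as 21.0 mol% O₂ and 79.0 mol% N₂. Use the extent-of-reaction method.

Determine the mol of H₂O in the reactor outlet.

1100 mol

Stoichiometric O₂ = 3 × 490 = 1470 mol; O₂ fed = 1470 × 1.083 = 1592 mol.
N₂ fed = 1592 × 79/21 = 5989 mol.
Fuel reacted = 0.747 × 490 → ξ = 366 mol.
Outlet (n = n₀ + ν ξ):
  C₂H₅OH: 490 − 1(366) = 124
  O₂: 1592 − 3(366) = 493.9
  N₂: 5989 (inert)
  CO₂: 0 + 2(366) = 732.1
  H₂O: 0 + 3(366) = 1098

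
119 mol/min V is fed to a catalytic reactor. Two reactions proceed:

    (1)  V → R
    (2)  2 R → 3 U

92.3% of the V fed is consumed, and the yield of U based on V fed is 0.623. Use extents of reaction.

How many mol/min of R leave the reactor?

Conversion of V: V consumed = 1ξ₁ = 0.923 × 119 → ξ₁ = 109.8 mol/min.
Yield of U: 3ξ₂ / 119 = 0.623 → ξ₂ = 24.71 mol/min.
Outlet amounts (n = n₀ + Σ ν·ξ):
  V: 119 − 1(109.8) = 9.163
  R: 0 + 1(109.8) − 2(24.71) = 60.41
  U: 0 + 3(24.71) = 74.14

60.4 mol/min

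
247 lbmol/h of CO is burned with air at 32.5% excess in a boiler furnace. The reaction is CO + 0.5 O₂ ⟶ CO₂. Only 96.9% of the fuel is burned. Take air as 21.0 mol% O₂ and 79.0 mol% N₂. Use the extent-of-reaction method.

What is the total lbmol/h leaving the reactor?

907 lbmol/h

Stoichiometric O₂ = 0.5 × 247 = 123.5 lbmol/h; O₂ fed = 123.5 × 1.325 = 163.6 lbmol/h.
N₂ fed = 163.6 × 79/21 = 615.6 lbmol/h.
Fuel reacted = 0.969 × 247 → ξ = 239.3 lbmol/h.
Outlet (n = n₀ + ν ξ):
  CO: 247 − 1(239.3) = 7.657
  O₂: 163.6 − 0.5(239.3) = 43.97
  N₂: 615.6 (inert)
  CO₂: 0 + 1(239.3) = 239.3
Total out = 7.657 + 43.97 + 615.6 + 239.3 = 906.6 lbmol/h.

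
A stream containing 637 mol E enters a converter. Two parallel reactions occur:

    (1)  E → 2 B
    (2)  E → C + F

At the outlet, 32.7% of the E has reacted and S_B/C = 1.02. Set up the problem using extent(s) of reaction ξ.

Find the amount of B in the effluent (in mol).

Conversion of E: E consumed = 0.327 × 637 = 208.3 mol = 1ξ₁ + 1ξ₂.
Selectivity: 2ξ₁ / (1ξ₂) = 1.02 → ξ₁ = 0.51 ξ₂.
Substitute: (1·0.51 + 1) ξ₂ = 208.3 → ξ₂ = 137.9 mol, ξ₁ = 70.35 mol.
Outlet amounts (n = n₀ + Σ ν·ξ):
  E: 637 − 1(70.35) − 1(137.9) = 428.7
  B: 0 + 2(70.35) = 140.7
  C: 0 + 1(137.9) = 137.9
  F: 0 + 1(137.9) = 137.9

141 mol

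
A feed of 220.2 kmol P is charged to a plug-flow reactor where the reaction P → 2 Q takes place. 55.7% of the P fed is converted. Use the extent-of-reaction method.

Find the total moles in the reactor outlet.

P reacted = 0.557 × 220.2 = 122.7 kmol; ν_P = −1, so ξ = 122.7/1 = 122.7 kmol.
Outlet amounts (n = n₀ + ν ξ):
  P: 220.2 − 1(122.7) = 97.55
  Q: 0 + 2(122.7) = 245.3
Total out = 97.55 + 245.3 = 342.9 kmol.

343 kmol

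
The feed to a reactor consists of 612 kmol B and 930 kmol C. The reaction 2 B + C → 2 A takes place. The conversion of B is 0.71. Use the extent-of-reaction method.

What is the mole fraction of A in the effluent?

B reacted = 0.71 × 612 = 434.5 kmol; ν_B = −2, so ξ = 434.5/2 = 217.3 kmol.
Outlet amounts (n = n₀ + ν ξ):
  B: 612 − 2(217.3) = 177.5
  C: 930 − 1(217.3) = 712.7
  A: 0 + 2(217.3) = 434.5
Total out = 1325 kmol; y_A = 434.5 / 1325 = 0.328.

0.328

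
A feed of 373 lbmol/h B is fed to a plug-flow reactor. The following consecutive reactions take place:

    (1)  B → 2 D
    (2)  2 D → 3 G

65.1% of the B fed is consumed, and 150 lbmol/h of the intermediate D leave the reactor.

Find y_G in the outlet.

0.642

Conversion of B: B consumed = 1ξ₁ = 0.651 × 373 → ξ₁ = 242.8 lbmol/h.
D balance: n_D = 0 + 2ξ₁ − 2ξ₂ = 150 → ξ₂ = (2·242.8 − 150)/2 = 167.8 lbmol/h.
Outlet amounts (n = n₀ + Σ ν·ξ):
  B: 373 − 1(242.8) = 130.2
  D: 0 + 2(242.8) − 2(167.8) = 150
  G: 0 + 3(167.8) = 503.5
Total out = 783.6 lbmol/h; y_G = 503.5 / 783.6 = 0.6425.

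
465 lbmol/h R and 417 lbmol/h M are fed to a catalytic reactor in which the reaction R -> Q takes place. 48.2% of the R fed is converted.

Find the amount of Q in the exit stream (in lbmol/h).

224 lbmol/h

R reacted = 0.482 × 465 = 224.1 lbmol/h; ν_R = −1, so ξ = 224.1/1 = 224.1 lbmol/h.
Outlet amounts (n = n₀ + ν ξ):
  R: 465 − 1(224.1) = 240.9
  Q: 0 + 1(224.1) = 224.1
  M: 417 (inert)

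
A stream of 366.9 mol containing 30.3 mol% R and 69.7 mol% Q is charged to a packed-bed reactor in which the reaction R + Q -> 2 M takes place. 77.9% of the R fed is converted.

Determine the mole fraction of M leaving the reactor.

R reacted = 0.779 × 111.2 = 86.6 mol; ν_R = −1, so ξ = 86.6/1 = 86.6 mol.
Outlet amounts (n = n₀ + ν ξ):
  R: 111.2 − 1(86.6) = 24.57
  Q: 255.7 − 1(86.6) = 169.1
  M: 0 + 2(86.6) = 173.2
Total out = 366.9 mol; y_M = 173.2 / 366.9 = 0.4721.

0.472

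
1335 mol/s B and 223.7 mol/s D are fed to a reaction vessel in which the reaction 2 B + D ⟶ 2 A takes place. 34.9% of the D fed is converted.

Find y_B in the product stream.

0.796

D reacted = 0.349 × 223.7 = 78.07 mol/s; ν_D = −1, so ξ = 78.07/1 = 78.07 mol/s.
Outlet amounts (n = n₀ + ν ξ):
  B: 1335 − 2(78.07) = 1179
  D: 223.7 − 1(78.07) = 145.6
  A: 0 + 2(78.07) = 156.1
Total out = 1481 mol/s; y_B = 1179 / 1481 = 0.7962.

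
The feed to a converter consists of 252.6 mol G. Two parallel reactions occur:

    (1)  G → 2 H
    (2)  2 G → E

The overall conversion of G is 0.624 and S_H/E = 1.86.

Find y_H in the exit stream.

Conversion of G: G consumed = 0.624 × 252.6 = 157.6 mol = 1ξ₁ + 2ξ₂.
Selectivity: 2ξ₁ / (1ξ₂) = 1.86 → ξ₁ = 0.93 ξ₂.
Substitute: (1·0.93 + 2) ξ₂ = 157.6 → ξ₂ = 53.8 mol, ξ₁ = 50.03 mol.
Outlet amounts (n = n₀ + Σ ν·ξ):
  G: 252.6 − 1(50.03) − 2(53.8) = 94.98
  H: 0 + 2(50.03) = 100.1
  E: 0 + 1(53.8) = 53.8
Total out = 248.8 mol; y_H = 100.1 / 248.8 = 0.4021.

0.402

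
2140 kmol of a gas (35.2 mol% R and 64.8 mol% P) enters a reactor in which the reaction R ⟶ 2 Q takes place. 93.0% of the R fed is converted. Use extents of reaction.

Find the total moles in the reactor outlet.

R reacted = 0.93 × 753.3 = 700.6 kmol; ν_R = −1, so ξ = 700.6/1 = 700.6 kmol.
Outlet amounts (n = n₀ + ν ξ):
  R: 753.3 − 1(700.6) = 52.73
  Q: 0 + 2(700.6) = 1401
  P: 1387 (inert)
Total out = 52.73 + 1401 + 1387 = 2841 kmol.

2840 kmol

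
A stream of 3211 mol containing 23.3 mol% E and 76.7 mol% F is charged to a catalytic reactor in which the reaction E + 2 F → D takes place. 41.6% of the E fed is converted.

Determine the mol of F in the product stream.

E reacted = 0.416 × 748.2 = 311.2 mol; ν_E = −1, so ξ = 311.2/1 = 311.2 mol.
Outlet amounts (n = n₀ + ν ξ):
  E: 748.2 − 1(311.2) = 436.9
  F: 2463 − 2(311.2) = 1840
  D: 0 + 1(311.2) = 311.2

1840 mol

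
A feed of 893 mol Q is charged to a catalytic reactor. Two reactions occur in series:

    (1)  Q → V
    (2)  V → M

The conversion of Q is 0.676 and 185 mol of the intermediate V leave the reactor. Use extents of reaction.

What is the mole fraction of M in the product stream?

Conversion of Q: Q consumed = 1ξ₁ = 0.676 × 893 → ξ₁ = 603.7 mol.
V balance: n_V = 0 + 1ξ₁ − 1ξ₂ = 185 → ξ₂ = (1·603.7 − 185)/1 = 418.7 mol.
Outlet amounts (n = n₀ + Σ ν·ξ):
  Q: 893 − 1(603.7) = 289.3
  V: 0 + 1(603.7) − 1(418.7) = 185
  M: 0 + 1(418.7) = 418.7
Total out = 893 mol; y_M = 418.7 / 893 = 0.4688.

0.469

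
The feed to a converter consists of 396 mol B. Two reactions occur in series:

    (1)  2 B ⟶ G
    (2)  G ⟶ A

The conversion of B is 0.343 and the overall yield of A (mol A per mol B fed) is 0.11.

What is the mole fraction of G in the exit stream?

0.0742

Conversion of B: B consumed = 2ξ₁ = 0.343 × 396 → ξ₁ = 67.91 mol.
Yield of A: 1ξ₂ / 396 = 0.11 → ξ₂ = 43.56 mol.
Outlet amounts (n = n₀ + Σ ν·ξ):
  B: 396 − 2(67.91) = 260.2
  G: 0 + 1(67.91) − 1(43.56) = 24.35
  A: 0 + 1(43.56) = 43.56
Total out = 328.1 mol; y_G = 24.35 / 328.1 = 0.07423.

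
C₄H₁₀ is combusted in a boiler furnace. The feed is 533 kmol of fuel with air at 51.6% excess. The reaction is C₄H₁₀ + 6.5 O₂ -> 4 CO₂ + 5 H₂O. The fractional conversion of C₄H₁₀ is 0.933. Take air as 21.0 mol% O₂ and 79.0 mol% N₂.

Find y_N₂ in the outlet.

0.752

Stoichiometric O₂ = 6.5 × 533 = 3464 kmol; O₂ fed = 3464 × 1.516 = 5252 kmol.
N₂ fed = 5252 × 79/21 = 19760 kmol.
Fuel reacted = 0.933 × 533 → ξ = 497.3 kmol.
Outlet (n = n₀ + ν ξ):
  C₄H₁₀: 533 − 1(497.3) = 35.71
  O₂: 5252 − 6.5(497.3) = 2020
  N₂: 19760 (inert)
  CO₂: 0 + 4(497.3) = 1989
  H₂O: 0 + 5(497.3) = 2486
Total out = 26290 kmol; y_N₂ = 19760 / 26290 = 0.7516.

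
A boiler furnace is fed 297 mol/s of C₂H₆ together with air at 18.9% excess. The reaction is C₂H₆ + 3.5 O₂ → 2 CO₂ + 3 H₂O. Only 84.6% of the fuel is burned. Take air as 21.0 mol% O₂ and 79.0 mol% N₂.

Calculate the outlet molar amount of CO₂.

503 mol/s

Stoichiometric O₂ = 3.5 × 297 = 1040 mol/s; O₂ fed = 1040 × 1.189 = 1236 mol/s.
N₂ fed = 1236 × 79/21 = 4650 mol/s.
Fuel reacted = 0.846 × 297 → ξ = 251.3 mol/s.
Outlet (n = n₀ + ν ξ):
  C₂H₆: 297 − 1(251.3) = 45.74
  O₂: 1236 − 3.5(251.3) = 356.5
  N₂: 4650 (inert)
  CO₂: 0 + 2(251.3) = 502.5
  H₂O: 0 + 3(251.3) = 753.8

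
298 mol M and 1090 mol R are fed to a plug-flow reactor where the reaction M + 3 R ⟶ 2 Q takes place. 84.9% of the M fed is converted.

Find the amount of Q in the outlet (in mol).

M reacted = 0.849 × 298 = 253 mol; ν_M = −1, so ξ = 253/1 = 253 mol.
Outlet amounts (n = n₀ + ν ξ):
  M: 298 − 1(253) = 45
  R: 1090 − 3(253) = 331
  Q: 0 + 2(253) = 506

506 mol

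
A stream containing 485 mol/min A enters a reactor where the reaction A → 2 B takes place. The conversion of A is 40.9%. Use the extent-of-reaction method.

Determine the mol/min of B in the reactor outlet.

A reacted = 0.409 × 485 = 198.4 mol/min; ν_A = −1, so ξ = 198.4/1 = 198.4 mol/min.
Outlet amounts (n = n₀ + ν ξ):
  A: 485 − 1(198.4) = 286.6
  B: 0 + 2(198.4) = 396.7

397 mol/min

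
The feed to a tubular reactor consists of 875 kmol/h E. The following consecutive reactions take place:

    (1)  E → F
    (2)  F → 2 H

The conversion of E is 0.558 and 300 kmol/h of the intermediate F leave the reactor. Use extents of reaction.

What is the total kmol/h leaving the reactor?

Conversion of E: E consumed = 1ξ₁ = 0.558 × 875 → ξ₁ = 488.3 kmol/h.
F balance: n_F = 0 + 1ξ₁ − 1ξ₂ = 300 → ξ₂ = (1·488.3 − 300)/1 = 188.3 kmol/h.
Outlet amounts (n = n₀ + Σ ν·ξ):
  E: 875 − 1(488.3) = 386.7
  F: 0 + 1(488.3) − 1(188.3) = 300
  H: 0 + 2(188.3) = 376.5
Total out = 386.7 + 300 + 376.5 = 1063 kmol/h.

1060 kmol/h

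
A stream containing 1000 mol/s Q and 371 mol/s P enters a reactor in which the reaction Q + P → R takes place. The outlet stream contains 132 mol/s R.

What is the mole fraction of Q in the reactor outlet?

0.701

For R: n = n₀ + 1ξ → 132 = 0 + 1ξ, giving ξ = 132 mol/s.
Outlet amounts (n = n₀ + ν ξ):
  Q: 1000 − 1(132) = 868
  P: 371 − 1(132) = 239
  R: 0 + 1(132) = 132
Total out = 1239 mol/s; y_Q = 868 / 1239 = 0.7006.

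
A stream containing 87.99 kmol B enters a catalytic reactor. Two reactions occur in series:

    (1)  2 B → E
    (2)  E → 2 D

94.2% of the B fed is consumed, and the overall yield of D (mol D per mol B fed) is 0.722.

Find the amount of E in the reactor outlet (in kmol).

Conversion of B: B consumed = 2ξ₁ = 0.942 × 87.99 → ξ₁ = 41.44 kmol.
Yield of D: 2ξ₂ / 87.99 = 0.722 → ξ₂ = 31.76 kmol.
Outlet amounts (n = n₀ + Σ ν·ξ):
  B: 87.99 − 2(41.44) = 5.103
  E: 0 + 1(41.44) − 1(31.76) = 9.679
  D: 0 + 2(31.76) = 63.53

9.68 kmol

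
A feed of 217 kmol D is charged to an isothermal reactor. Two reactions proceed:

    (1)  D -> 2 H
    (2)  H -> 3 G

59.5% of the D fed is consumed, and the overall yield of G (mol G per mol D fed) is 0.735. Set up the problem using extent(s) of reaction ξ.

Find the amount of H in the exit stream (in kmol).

205 kmol

Conversion of D: D consumed = 1ξ₁ = 0.595 × 217 → ξ₁ = 129.1 kmol.
Yield of G: 3ξ₂ / 217 = 0.735 → ξ₂ = 53.16 kmol.
Outlet amounts (n = n₀ + Σ ν·ξ):
  D: 217 − 1(129.1) = 87.89
  H: 0 + 2(129.1) − 1(53.16) = 205.1
  G: 0 + 3(53.16) = 159.5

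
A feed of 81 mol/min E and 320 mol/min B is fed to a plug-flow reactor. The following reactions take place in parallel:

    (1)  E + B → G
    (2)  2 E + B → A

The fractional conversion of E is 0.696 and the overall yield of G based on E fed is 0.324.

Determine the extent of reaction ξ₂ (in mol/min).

ξ₂ = 15.1 mol/min

Yield of G: 1ξ₁ / 81 = 0.324 → ξ₁ = 26.24 mol/min.
Conversion of E: 1ξ₁ + 2ξ₂ = 0.696 × 81 = 56.38 → ξ₂ = 15.07 mol/min.
Outlet amounts (n = n₀ + Σ ν·ξ):
  E: 81 − 1(26.24) − 2(15.07) = 24.62
  B: 320 − 1(26.24) − 1(15.07) = 278.7
  G: 0 + 1(26.24) = 26.24
  A: 0 + 1(15.07) = 15.07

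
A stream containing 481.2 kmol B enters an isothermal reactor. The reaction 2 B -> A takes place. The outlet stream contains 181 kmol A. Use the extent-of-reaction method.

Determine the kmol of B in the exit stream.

For A: n = n₀ + 1ξ → 181 = 0 + 1ξ, giving ξ = 181 kmol.
Outlet amounts (n = n₀ + ν ξ):
  B: 481.2 − 2(181) = 119.2
  A: 0 + 1(181) = 181

119 kmol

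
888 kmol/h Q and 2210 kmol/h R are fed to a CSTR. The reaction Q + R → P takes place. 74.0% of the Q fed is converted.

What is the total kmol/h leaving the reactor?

2440 kmol/h

Q reacted = 0.74 × 888 = 657.1 kmol/h; ν_Q = −1, so ξ = 657.1/1 = 657.1 kmol/h.
Outlet amounts (n = n₀ + ν ξ):
  Q: 888 − 1(657.1) = 230.9
  R: 2210 − 1(657.1) = 1553
  P: 0 + 1(657.1) = 657.1
Total out = 230.9 + 1553 + 657.1 = 2441 kmol/h.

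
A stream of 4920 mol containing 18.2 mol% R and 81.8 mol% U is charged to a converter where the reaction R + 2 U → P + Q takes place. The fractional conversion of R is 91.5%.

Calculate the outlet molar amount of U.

R reacted = 0.915 × 895.4 = 819.3 mol; ν_R = −1, so ξ = 819.3/1 = 819.3 mol.
Outlet amounts (n = n₀ + ν ξ):
  R: 895.4 − 1(819.3) = 76.11
  U: 4025 − 2(819.3) = 2386
  P: 0 + 1(819.3) = 819.3
  Q: 0 + 1(819.3) = 819.3

2390 mol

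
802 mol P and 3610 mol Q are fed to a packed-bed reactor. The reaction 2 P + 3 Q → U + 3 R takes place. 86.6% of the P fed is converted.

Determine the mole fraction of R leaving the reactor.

P reacted = 0.866 × 802 = 694.5 mol; ν_P = −2, so ξ = 694.5/2 = 347.3 mol.
Outlet amounts (n = n₀ + ν ξ):
  P: 802 − 2(347.3) = 107.5
  Q: 3610 − 3(347.3) = 2568
  U: 0 + 1(347.3) = 347.3
  R: 0 + 3(347.3) = 1042
Total out = 4065 mol; y_R = 1042 / 4065 = 0.2563.

0.256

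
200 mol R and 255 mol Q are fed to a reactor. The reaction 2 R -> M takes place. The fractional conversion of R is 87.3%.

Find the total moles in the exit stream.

R reacted = 0.873 × 200 = 174.6 mol; ν_R = −2, so ξ = 174.6/2 = 87.3 mol.
Outlet amounts (n = n₀ + ν ξ):
  R: 200 − 2(87.3) = 25.4
  M: 0 + 1(87.3) = 87.3
  Q: 255 (inert)
Total out = 25.4 + 87.3 + 255 = 367.7 mol.

368 mol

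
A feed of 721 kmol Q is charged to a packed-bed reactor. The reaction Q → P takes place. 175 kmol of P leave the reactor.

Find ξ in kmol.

ξ = 175 kmol

For P: n = n₀ + 1ξ → 175 = 0 + 1ξ, giving ξ = 175 kmol.
Outlet amounts (n = n₀ + ν ξ):
  Q: 721 − 1(175) = 546
  P: 0 + 1(175) = 175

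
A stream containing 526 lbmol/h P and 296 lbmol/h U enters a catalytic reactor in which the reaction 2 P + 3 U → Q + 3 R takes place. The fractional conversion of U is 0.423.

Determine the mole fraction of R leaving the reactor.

U reacted = 0.423 × 296 = 125.2 lbmol/h; ν_U = −3, so ξ = 125.2/3 = 41.74 lbmol/h.
Outlet amounts (n = n₀ + ν ξ):
  P: 526 − 2(41.74) = 442.5
  U: 296 − 3(41.74) = 170.8
  Q: 0 + 1(41.74) = 41.74
  R: 0 + 3(41.74) = 125.2
Total out = 780.3 lbmol/h; y_R = 125.2 / 780.3 = 0.1605.

0.16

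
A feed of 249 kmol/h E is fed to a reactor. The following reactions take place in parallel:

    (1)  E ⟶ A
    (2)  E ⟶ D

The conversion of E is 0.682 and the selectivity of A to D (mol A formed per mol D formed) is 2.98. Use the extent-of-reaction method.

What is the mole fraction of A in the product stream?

0.511

Conversion of E: E consumed = 0.682 × 249 = 169.8 kmol/h = 1ξ₁ + 1ξ₂.
Selectivity: 1ξ₁ / (1ξ₂) = 2.98 → ξ₁ = 2.98 ξ₂.
Substitute: (1·2.98 + 1) ξ₂ = 169.8 → ξ₂ = 42.67 kmol/h, ξ₁ = 127.2 kmol/h.
Outlet amounts (n = n₀ + Σ ν·ξ):
  E: 249 − 1(127.2) − 1(42.67) = 79.18
  A: 0 + 1(127.2) = 127.2
  D: 0 + 1(42.67) = 42.67
Total out = 249 kmol/h; y_A = 127.2 / 249 = 0.5106.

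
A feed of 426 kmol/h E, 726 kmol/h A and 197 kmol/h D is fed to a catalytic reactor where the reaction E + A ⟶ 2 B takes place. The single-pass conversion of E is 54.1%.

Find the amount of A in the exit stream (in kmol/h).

496 kmol/h

E reacted = 0.541 × 426 = 230.5 kmol/h; ν_E = −1, so ξ = 230.5/1 = 230.5 kmol/h.
Outlet amounts (n = n₀ + ν ξ):
  E: 426 − 1(230.5) = 195.5
  A: 726 − 1(230.5) = 495.5
  B: 0 + 2(230.5) = 460.9
  D: 197 (inert)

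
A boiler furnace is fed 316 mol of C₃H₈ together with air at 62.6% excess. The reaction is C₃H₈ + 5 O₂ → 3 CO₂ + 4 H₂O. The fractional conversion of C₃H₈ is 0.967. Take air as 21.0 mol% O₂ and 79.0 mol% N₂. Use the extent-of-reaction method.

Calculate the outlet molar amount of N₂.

Stoichiometric O₂ = 5 × 316 = 1580 mol; O₂ fed = 1580 × 1.626 = 2569 mol.
N₂ fed = 2569 × 79/21 = 9665 mol.
Fuel reacted = 0.967 × 316 → ξ = 305.6 mol.
Outlet (n = n₀ + ν ξ):
  C₃H₈: 316 − 1(305.6) = 10.43
  O₂: 2569 − 5(305.6) = 1041
  N₂: 9665 (inert)
  CO₂: 0 + 3(305.6) = 916.7
  H₂O: 0 + 4(305.6) = 1222

9660 mol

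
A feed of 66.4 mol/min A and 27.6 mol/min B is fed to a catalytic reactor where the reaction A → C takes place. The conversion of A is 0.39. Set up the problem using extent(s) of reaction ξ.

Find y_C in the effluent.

0.275

A reacted = 0.39 × 66.4 = 25.9 mol/min; ν_A = −1, so ξ = 25.9/1 = 25.9 mol/min.
Outlet amounts (n = n₀ + ν ξ):
  A: 66.4 − 1(25.9) = 40.5
  C: 0 + 1(25.9) = 25.9
  B: 27.6 (inert)
Total out = 94 mol/min; y_C = 25.9 / 94 = 0.2755.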